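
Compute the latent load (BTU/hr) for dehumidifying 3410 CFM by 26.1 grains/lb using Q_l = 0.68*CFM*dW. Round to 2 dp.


Q = 0.68 * 3410 * 26.1 = 60520.68 BTU/hr

60520.68 BTU/hr


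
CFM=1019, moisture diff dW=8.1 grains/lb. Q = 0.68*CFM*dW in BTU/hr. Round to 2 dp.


Q = 0.68 * 1019 * 8.1 = 5612.65 BTU/hr

5612.65 BTU/hr


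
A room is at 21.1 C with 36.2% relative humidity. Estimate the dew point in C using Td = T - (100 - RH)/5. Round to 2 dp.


Td = 21.1 - (100-36.2)/5 = 8.34 C

8.34 C


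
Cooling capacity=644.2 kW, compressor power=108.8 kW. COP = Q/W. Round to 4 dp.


COP = 644.2 / 108.8 = 5.9210

5.9210


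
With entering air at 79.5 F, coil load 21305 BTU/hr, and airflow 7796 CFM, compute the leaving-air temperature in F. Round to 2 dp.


dT = 21305/(1.08*7796) = 2.5304
T_leave = 79.5 - 2.5304 = 76.97 F

76.97 F


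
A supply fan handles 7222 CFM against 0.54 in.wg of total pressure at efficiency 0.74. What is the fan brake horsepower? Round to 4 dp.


BHP = 7222 * 0.54 / (6356 * 0.74) = 0.8292 hp

0.8292 hp


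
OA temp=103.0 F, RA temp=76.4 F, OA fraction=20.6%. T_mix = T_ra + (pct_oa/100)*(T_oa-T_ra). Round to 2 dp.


T_mix = 76.4 + (20.6/100)*(103.0-76.4) = 81.88 F

81.88 F


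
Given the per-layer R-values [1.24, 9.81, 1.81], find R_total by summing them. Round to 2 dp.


R_total = 1.24 + 9.81 + 1.81 = 12.86

12.86


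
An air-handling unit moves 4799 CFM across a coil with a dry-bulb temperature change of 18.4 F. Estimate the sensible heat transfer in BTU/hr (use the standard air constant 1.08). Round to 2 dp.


Q = 1.08 * 4799 * 18.4 = 95365.73 BTU/hr

95365.73 BTU/hr


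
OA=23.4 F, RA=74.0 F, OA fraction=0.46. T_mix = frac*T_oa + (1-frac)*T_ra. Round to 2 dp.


T_mix = 0.46*23.4 + 0.54*74.0 = 50.72 F

50.72 F


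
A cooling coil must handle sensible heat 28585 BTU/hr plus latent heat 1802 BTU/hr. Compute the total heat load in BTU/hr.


Qt = 28585 + 1802 = 30387 BTU/hr

30387 BTU/hr


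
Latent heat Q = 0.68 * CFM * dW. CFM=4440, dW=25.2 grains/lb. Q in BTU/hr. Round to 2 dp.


Q = 0.68 * 4440 * 25.2 = 76083.84 BTU/hr

76083.84 BTU/hr


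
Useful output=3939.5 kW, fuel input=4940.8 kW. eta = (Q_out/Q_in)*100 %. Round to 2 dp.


eta = (3939.5/4940.8)*100 = 79.73 %

79.73 %


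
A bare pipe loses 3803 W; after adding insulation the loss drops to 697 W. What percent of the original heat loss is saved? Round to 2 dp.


Savings = ((3803-697)/3803)*100 = 81.67 %

81.67 %


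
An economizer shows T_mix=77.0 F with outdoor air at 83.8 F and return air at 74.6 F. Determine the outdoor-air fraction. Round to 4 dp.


frac = (77.0 - 74.6) / (83.8 - 74.6) = 0.2609

0.2609


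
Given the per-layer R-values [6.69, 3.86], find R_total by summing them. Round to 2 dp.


R_total = 6.69 + 3.86 = 10.55

10.55


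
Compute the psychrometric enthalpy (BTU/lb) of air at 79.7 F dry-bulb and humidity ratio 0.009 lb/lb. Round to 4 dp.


h = 0.24*79.7 + 0.009*(1061+0.444*79.7) = 28.9955 BTU/lb

28.9955 BTU/lb


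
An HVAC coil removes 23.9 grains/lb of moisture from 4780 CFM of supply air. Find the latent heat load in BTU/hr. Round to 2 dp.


Q = 0.68 * 4780 * 23.9 = 77684.56 BTU/hr

77684.56 BTU/hr


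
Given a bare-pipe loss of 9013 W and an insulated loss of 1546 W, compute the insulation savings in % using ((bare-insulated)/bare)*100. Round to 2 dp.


Savings = ((9013-1546)/9013)*100 = 82.85 %

82.85 %


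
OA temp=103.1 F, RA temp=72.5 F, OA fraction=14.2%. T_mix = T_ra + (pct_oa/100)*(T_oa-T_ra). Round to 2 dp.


T_mix = 72.5 + (14.2/100)*(103.1-72.5) = 76.85 F

76.85 F


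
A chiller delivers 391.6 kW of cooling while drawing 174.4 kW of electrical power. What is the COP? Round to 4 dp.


COP = 391.6 / 174.4 = 2.2454

2.2454


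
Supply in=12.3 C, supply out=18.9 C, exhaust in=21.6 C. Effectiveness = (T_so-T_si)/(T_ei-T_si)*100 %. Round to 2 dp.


eff = (18.9-12.3)/(21.6-12.3)*100 = 70.97 %

70.97 %


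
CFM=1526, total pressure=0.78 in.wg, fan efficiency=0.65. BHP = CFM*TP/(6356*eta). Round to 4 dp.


BHP = 1526 * 0.78 / (6356 * 0.65) = 0.2881 hp

0.2881 hp


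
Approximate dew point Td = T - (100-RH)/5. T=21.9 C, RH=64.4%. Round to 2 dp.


Td = 21.9 - (100-64.4)/5 = 14.78 C

14.78 C


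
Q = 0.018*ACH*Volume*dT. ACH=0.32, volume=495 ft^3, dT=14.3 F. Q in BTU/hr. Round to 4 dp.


Q = 0.018 * 0.32 * 495 * 14.3 = 40.7722 BTU/hr

40.7722 BTU/hr


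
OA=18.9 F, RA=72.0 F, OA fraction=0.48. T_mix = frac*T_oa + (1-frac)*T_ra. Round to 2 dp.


T_mix = 0.48*18.9 + 0.52*72.0 = 46.51 F

46.51 F


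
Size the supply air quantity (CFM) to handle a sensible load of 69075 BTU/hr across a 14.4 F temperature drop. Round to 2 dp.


CFM = 69075 / (1.08 * 14.4) = 4441.55

4441.55 CFM


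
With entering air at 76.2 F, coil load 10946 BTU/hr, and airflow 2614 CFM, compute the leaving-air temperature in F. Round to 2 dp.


dT = 10946/(1.08*2614) = 3.8773
T_leave = 76.2 - 3.8773 = 72.32 F

72.32 F


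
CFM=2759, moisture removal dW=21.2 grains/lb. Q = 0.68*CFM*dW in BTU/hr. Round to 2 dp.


Q = 0.68 * 2759 * 21.2 = 39773.74 BTU/hr

39773.74 BTU/hr


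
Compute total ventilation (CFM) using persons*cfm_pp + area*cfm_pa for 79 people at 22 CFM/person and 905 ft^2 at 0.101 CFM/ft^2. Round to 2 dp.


Total = 79*22 + 905*0.101 = 1829.41 CFM

1829.41 CFM


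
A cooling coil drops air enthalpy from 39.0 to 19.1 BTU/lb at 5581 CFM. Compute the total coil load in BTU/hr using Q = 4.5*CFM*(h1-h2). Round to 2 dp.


Q = 4.5 * 5581 * (39.0 - 19.1) = 499778.55 BTU/hr

499778.55 BTU/hr


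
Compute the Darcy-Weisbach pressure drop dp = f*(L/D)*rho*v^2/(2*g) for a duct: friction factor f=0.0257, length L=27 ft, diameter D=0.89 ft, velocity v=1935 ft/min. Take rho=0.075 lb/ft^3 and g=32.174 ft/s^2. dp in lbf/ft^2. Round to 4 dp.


v_fps = 1935/60 = 32.25 ft/s
dp = 0.0257*(27/0.89)*0.075*32.25^2/(2*32.174) = 0.9451 lbf/ft^2

0.9451 lbf/ft^2


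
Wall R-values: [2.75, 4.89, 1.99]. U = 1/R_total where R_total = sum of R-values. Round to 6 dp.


R_total = 2.75 + 4.89 + 1.99 = 9.63
U = 1/9.63 = 0.103842

0.103842


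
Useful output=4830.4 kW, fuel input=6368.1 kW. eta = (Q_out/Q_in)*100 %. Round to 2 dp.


eta = (4830.4/6368.1)*100 = 75.85 %

75.85 %


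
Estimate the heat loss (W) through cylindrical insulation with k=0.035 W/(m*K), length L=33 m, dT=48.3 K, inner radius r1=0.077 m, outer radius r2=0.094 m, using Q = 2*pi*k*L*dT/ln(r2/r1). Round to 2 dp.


Q = 2*pi*0.035*33*48.3/ln(0.094/0.077) = 1757.07 W

1757.07 W


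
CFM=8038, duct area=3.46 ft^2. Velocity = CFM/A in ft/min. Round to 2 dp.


V = 8038 / 3.46 = 2323.12 ft/min

2323.12 ft/min


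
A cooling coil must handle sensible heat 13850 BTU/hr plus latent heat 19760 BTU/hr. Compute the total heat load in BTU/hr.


Qt = 13850 + 19760 = 33610 BTU/hr

33610 BTU/hr


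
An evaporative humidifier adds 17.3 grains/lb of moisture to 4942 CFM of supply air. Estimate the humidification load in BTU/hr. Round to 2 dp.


Q = 0.68 * 4942 * 17.3 = 58137.69 BTU/hr

58137.69 BTU/hr


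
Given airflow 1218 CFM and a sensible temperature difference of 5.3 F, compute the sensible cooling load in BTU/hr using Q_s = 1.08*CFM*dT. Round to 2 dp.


Q = 1.08 * 1218 * 5.3 = 6971.83 BTU/hr

6971.83 BTU/hr


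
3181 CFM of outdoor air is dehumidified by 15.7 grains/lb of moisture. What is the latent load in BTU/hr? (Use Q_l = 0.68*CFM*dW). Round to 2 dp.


Q = 0.68 * 3181 * 15.7 = 33960.36 BTU/hr

33960.36 BTU/hr


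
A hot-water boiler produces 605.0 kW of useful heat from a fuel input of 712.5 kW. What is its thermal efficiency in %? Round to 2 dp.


eta = (605.0/712.5)*100 = 84.91 %

84.91 %


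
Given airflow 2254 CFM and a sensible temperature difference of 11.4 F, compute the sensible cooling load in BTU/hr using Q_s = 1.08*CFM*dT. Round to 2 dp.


Q = 1.08 * 2254 * 11.4 = 27751.25 BTU/hr

27751.25 BTU/hr


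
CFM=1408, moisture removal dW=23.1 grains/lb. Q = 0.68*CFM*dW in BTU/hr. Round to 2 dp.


Q = 0.68 * 1408 * 23.1 = 22116.86 BTU/hr

22116.86 BTU/hr


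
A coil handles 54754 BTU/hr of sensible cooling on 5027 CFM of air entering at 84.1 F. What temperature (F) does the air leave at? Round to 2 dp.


dT = 54754/(1.08*5027) = 10.0852
T_leave = 84.1 - 10.0852 = 74.01 F

74.01 F


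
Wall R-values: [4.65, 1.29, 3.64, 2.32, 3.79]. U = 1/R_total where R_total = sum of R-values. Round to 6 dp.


R_total = 4.65 + 1.29 + 3.64 + 2.32 + 3.79 = 15.69
U = 1/15.69 = 0.063735

0.063735


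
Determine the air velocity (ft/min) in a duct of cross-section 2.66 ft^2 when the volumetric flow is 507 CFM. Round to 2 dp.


V = 507 / 2.66 = 190.60 ft/min

190.60 ft/min


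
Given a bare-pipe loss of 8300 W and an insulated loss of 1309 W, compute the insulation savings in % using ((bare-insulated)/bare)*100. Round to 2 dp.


Savings = ((8300-1309)/8300)*100 = 84.23 %

84.23 %


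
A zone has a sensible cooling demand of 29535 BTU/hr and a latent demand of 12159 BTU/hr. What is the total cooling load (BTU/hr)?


Qt = 29535 + 12159 = 41694 BTU/hr

41694 BTU/hr


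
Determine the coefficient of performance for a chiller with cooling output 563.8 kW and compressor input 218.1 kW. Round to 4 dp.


COP = 563.8 / 218.1 = 2.5851

2.5851


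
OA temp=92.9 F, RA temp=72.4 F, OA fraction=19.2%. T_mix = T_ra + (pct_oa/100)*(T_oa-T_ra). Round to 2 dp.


T_mix = 72.4 + (19.2/100)*(92.9-72.4) = 76.34 F

76.34 F


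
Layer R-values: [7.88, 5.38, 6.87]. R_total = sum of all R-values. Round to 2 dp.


R_total = 7.88 + 5.38 + 6.87 = 20.13

20.13


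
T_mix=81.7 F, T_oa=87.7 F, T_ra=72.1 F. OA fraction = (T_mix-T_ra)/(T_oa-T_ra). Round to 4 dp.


frac = (81.7 - 72.1) / (87.7 - 72.1) = 0.6154

0.6154


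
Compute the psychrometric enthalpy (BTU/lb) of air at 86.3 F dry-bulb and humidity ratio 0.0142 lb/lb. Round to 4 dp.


h = 0.24*86.3 + 0.0142*(1061+0.444*86.3) = 36.3223 BTU/lb

36.3223 BTU/lb


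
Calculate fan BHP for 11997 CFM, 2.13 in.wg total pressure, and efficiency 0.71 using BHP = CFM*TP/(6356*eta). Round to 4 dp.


BHP = 11997 * 2.13 / (6356 * 0.71) = 5.6625 hp

5.6625 hp


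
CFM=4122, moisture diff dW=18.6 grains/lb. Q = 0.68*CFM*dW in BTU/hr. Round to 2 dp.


Q = 0.68 * 4122 * 18.6 = 52135.06 BTU/hr

52135.06 BTU/hr


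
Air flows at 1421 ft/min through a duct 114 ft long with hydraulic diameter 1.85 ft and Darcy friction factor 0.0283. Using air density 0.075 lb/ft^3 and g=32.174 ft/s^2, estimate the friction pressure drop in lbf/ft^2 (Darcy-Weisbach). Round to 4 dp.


v_fps = 1421/60 = 23.6833 ft/s
dp = 0.0283*(114/1.85)*0.075*23.6833^2/(2*32.174) = 1.1401 lbf/ft^2

1.1401 lbf/ft^2


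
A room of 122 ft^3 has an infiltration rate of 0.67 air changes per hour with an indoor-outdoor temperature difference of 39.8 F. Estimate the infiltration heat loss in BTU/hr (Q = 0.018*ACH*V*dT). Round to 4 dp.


Q = 0.018 * 0.67 * 122 * 39.8 = 58.5585 BTU/hr

58.5585 BTU/hr


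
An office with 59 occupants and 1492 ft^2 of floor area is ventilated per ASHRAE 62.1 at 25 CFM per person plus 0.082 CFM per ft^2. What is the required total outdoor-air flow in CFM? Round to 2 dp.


Total = 59*25 + 1492*0.082 = 1597.34 CFM

1597.34 CFM


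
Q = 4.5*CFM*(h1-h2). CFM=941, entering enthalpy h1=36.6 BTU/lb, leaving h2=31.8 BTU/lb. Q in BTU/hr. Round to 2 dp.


Q = 4.5 * 941 * (36.6 - 31.8) = 20325.60 BTU/hr

20325.60 BTU/hr


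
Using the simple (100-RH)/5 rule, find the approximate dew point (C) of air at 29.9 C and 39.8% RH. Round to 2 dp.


Td = 29.9 - (100-39.8)/5 = 17.86 C

17.86 C


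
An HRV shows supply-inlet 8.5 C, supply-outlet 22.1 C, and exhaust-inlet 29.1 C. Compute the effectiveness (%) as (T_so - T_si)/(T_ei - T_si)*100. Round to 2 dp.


eff = (22.1-8.5)/(29.1-8.5)*100 = 66.02 %

66.02 %


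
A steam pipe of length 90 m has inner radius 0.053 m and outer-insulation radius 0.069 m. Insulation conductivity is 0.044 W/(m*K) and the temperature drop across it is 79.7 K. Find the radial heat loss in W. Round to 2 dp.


Q = 2*pi*0.044*90*79.7/ln(0.069/0.053) = 7516.83 W

7516.83 W


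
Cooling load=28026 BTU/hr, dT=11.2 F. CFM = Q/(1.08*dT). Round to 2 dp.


CFM = 28026 / (1.08 * 11.2) = 2316.96

2316.96 CFM


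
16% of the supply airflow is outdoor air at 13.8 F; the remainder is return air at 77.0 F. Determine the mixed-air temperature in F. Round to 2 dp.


T_mix = 0.16*13.8 + 0.84*77.0 = 66.89 F

66.89 F


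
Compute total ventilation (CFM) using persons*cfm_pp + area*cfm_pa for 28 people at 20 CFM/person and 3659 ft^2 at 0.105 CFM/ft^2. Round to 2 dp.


Total = 28*20 + 3659*0.105 = 944.20 CFM

944.20 CFM


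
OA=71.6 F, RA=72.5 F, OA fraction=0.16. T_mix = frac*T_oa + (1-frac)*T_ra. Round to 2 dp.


T_mix = 0.16*71.6 + 0.84*72.5 = 72.36 F

72.36 F


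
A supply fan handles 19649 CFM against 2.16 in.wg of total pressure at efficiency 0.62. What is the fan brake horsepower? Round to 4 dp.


BHP = 19649 * 2.16 / (6356 * 0.62) = 10.7701 hp

10.7701 hp


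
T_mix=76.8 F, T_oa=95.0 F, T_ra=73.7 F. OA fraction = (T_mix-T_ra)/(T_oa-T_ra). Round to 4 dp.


frac = (76.8 - 73.7) / (95.0 - 73.7) = 0.1455

0.1455


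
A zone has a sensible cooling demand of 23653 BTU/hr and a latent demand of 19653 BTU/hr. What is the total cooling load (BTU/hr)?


Qt = 23653 + 19653 = 43306 BTU/hr

43306 BTU/hr


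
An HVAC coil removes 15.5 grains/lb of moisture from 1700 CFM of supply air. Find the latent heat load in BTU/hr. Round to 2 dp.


Q = 0.68 * 1700 * 15.5 = 17918.00 BTU/hr

17918.00 BTU/hr


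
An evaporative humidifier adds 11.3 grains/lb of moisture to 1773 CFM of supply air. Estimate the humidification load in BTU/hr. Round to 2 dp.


Q = 0.68 * 1773 * 11.3 = 13623.73 BTU/hr

13623.73 BTU/hr


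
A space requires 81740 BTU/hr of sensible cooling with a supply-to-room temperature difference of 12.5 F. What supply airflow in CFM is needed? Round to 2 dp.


CFM = 81740 / (1.08 * 12.5) = 6054.81

6054.81 CFM


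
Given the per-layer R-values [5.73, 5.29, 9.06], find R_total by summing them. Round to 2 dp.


R_total = 5.73 + 5.29 + 9.06 = 20.08

20.08


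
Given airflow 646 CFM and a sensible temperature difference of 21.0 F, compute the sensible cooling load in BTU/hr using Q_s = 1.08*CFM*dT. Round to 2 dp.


Q = 1.08 * 646 * 21.0 = 14651.28 BTU/hr

14651.28 BTU/hr


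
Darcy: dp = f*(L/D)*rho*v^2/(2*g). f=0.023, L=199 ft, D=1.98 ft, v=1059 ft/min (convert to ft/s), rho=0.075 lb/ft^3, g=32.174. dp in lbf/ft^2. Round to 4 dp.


v_fps = 1059/60 = 17.65 ft/s
dp = 0.023*(199/1.98)*0.075*17.65^2/(2*32.174) = 0.8393 lbf/ft^2

0.8393 lbf/ft^2


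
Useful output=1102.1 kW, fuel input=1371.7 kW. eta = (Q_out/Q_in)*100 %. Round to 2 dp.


eta = (1102.1/1371.7)*100 = 80.35 %

80.35 %


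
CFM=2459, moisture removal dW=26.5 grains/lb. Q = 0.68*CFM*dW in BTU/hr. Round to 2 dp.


Q = 0.68 * 2459 * 26.5 = 44311.18 BTU/hr

44311.18 BTU/hr


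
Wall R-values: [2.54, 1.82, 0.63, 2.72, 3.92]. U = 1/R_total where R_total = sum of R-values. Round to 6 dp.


R_total = 2.54 + 1.82 + 0.63 + 2.72 + 3.92 = 11.63
U = 1/11.63 = 0.085985

0.085985


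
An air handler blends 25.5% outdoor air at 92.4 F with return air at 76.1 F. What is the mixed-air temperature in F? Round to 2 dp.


T_mix = 76.1 + (25.5/100)*(92.4-76.1) = 80.26 F

80.26 F


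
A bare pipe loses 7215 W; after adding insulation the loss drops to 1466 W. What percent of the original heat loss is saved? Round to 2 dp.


Savings = ((7215-1466)/7215)*100 = 79.68 %

79.68 %


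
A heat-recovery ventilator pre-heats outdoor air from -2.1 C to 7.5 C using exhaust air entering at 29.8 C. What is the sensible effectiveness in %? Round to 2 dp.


eff = (7.5-(-2.1))/(29.8-(-2.1))*100 = 30.09 %

30.09 %


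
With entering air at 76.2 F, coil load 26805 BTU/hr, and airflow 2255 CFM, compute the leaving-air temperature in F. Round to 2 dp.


dT = 26805/(1.08*2255) = 11.0064
T_leave = 76.2 - 11.0064 = 65.19 F

65.19 F


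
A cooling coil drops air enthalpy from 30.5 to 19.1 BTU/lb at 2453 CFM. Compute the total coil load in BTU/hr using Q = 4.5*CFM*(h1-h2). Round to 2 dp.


Q = 4.5 * 2453 * (30.5 - 19.1) = 125838.90 BTU/hr

125838.90 BTU/hr


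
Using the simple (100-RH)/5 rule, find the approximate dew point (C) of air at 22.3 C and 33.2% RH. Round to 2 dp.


Td = 22.3 - (100-33.2)/5 = 8.94 C

8.94 C


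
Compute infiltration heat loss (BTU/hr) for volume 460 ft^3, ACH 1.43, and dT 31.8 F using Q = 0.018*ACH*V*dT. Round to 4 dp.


Q = 0.018 * 1.43 * 460 * 31.8 = 376.5247 BTU/hr

376.5247 BTU/hr


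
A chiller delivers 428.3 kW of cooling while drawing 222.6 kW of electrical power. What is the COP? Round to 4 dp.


COP = 428.3 / 222.6 = 1.9241

1.9241


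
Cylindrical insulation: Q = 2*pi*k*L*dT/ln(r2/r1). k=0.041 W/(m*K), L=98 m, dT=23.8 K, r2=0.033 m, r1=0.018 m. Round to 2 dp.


Q = 2*pi*0.041*98*23.8/ln(0.033/0.018) = 991.28 W

991.28 W


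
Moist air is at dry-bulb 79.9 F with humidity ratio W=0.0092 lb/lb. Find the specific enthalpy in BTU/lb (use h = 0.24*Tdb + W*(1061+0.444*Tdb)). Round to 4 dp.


h = 0.24*79.9 + 0.0092*(1061+0.444*79.9) = 29.2636 BTU/lb

29.2636 BTU/lb


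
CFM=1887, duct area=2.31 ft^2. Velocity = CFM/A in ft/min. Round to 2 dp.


V = 1887 / 2.31 = 816.88 ft/min

816.88 ft/min


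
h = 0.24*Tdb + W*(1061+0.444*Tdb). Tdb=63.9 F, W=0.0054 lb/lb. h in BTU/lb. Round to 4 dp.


h = 0.24*63.9 + 0.0054*(1061+0.444*63.9) = 21.2186 BTU/lb

21.2186 BTU/lb


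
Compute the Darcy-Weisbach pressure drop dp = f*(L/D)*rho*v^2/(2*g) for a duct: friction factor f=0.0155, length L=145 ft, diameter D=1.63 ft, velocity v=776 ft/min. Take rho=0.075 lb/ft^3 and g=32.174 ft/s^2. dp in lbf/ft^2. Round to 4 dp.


v_fps = 776/60 = 12.9333 ft/s
dp = 0.0155*(145/1.63)*0.075*12.9333^2/(2*32.174) = 0.2688 lbf/ft^2

0.2688 lbf/ft^2


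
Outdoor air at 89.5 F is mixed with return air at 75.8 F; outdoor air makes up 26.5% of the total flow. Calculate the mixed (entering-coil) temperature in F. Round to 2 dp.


T_mix = 75.8 + (26.5/100)*(89.5-75.8) = 79.43 F

79.43 F


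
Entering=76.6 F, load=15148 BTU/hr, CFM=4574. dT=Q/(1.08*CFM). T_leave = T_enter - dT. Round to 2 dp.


dT = 15148/(1.08*4574) = 3.0664
T_leave = 76.6 - 3.0664 = 73.53 F

73.53 F


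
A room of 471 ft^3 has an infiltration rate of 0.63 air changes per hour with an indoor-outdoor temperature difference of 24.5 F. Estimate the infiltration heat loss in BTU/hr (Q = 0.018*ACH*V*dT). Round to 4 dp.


Q = 0.018 * 0.63 * 471 * 24.5 = 130.8579 BTU/hr

130.8579 BTU/hr


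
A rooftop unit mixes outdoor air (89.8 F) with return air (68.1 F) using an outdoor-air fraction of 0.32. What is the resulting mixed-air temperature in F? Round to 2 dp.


T_mix = 0.32*89.8 + 0.68*68.1 = 75.04 F

75.04 F


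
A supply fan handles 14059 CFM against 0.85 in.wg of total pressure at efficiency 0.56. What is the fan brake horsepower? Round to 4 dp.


BHP = 14059 * 0.85 / (6356 * 0.56) = 3.3574 hp

3.3574 hp


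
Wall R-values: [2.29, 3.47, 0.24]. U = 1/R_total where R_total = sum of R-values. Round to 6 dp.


R_total = 2.29 + 3.47 + 0.24 = 6.00
U = 1/6.00 = 0.166667

0.166667


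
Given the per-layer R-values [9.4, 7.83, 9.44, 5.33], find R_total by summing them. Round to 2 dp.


R_total = 9.4 + 7.83 + 9.44 + 5.33 = 32.00

32.00


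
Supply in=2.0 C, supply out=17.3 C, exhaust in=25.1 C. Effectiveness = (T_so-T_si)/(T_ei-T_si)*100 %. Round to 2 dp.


eff = (17.3-2.0)/(25.1-2.0)*100 = 66.23 %

66.23 %


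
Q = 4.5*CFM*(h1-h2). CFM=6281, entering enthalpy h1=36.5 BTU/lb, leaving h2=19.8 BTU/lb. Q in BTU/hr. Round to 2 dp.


Q = 4.5 * 6281 * (36.5 - 19.8) = 472017.15 BTU/hr

472017.15 BTU/hr


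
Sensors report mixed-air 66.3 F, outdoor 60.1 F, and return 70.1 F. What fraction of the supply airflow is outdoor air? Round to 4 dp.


frac = (66.3 - 70.1) / (60.1 - 70.1) = 0.3800

0.3800


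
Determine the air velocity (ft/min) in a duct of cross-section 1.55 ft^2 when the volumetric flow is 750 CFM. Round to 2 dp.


V = 750 / 1.55 = 483.87 ft/min

483.87 ft/min


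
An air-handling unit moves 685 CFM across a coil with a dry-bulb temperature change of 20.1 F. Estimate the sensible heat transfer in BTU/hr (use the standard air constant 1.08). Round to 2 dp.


Q = 1.08 * 685 * 20.1 = 14869.98 BTU/hr

14869.98 BTU/hr


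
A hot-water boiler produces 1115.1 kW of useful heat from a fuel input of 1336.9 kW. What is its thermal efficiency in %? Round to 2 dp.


eta = (1115.1/1336.9)*100 = 83.41 %

83.41 %


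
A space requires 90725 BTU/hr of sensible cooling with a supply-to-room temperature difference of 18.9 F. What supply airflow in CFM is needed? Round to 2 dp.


CFM = 90725 / (1.08 * 18.9) = 4444.69

4444.69 CFM


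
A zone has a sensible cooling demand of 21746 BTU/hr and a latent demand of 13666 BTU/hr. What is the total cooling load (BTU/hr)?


Qt = 21746 + 13666 = 35412 BTU/hr

35412 BTU/hr


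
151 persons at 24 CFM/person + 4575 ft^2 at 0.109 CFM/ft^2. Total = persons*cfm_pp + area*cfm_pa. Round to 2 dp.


Total = 151*24 + 4575*0.109 = 4122.68 CFM

4122.68 CFM


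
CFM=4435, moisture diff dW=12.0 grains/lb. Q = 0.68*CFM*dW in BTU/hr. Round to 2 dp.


Q = 0.68 * 4435 * 12.0 = 36189.60 BTU/hr

36189.60 BTU/hr


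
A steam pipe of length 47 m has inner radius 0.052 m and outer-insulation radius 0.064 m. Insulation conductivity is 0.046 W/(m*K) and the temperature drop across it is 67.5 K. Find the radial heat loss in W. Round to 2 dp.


Q = 2*pi*0.046*47*67.5/ln(0.064/0.052) = 4416.01 W

4416.01 W


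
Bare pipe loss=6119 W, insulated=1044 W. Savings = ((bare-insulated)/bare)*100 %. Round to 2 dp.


Savings = ((6119-1044)/6119)*100 = 82.94 %

82.94 %


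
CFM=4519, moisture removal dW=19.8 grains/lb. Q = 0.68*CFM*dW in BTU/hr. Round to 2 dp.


Q = 0.68 * 4519 * 19.8 = 60843.82 BTU/hr

60843.82 BTU/hr


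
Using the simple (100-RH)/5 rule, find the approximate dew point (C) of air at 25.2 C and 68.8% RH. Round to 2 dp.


Td = 25.2 - (100-68.8)/5 = 18.96 C

18.96 C


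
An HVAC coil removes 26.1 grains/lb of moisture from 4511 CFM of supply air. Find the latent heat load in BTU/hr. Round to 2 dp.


Q = 0.68 * 4511 * 26.1 = 80061.23 BTU/hr

80061.23 BTU/hr


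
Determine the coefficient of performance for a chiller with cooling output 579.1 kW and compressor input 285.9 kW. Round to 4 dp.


COP = 579.1 / 285.9 = 2.0255

2.0255


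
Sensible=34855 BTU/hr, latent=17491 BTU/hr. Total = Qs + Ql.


Qt = 34855 + 17491 = 52346 BTU/hr

52346 BTU/hr


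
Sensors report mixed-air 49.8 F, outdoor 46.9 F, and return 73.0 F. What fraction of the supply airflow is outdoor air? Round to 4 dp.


frac = (49.8 - 73.0) / (46.9 - 73.0) = 0.8889

0.8889


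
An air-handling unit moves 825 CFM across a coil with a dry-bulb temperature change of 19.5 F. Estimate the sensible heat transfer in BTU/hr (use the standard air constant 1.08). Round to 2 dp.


Q = 1.08 * 825 * 19.5 = 17374.50 BTU/hr

17374.50 BTU/hr


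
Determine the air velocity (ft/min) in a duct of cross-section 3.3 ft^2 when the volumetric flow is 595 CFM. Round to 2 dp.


V = 595 / 3.3 = 180.30 ft/min

180.30 ft/min


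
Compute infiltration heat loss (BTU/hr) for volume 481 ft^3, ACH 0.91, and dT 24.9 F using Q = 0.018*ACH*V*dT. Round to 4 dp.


Q = 0.018 * 0.91 * 481 * 24.9 = 196.1816 BTU/hr

196.1816 BTU/hr


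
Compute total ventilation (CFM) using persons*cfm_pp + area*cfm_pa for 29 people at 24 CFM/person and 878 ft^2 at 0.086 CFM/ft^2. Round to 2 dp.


Total = 29*24 + 878*0.086 = 771.51 CFM

771.51 CFM


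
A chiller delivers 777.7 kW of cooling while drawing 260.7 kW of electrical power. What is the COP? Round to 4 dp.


COP = 777.7 / 260.7 = 2.9831

2.9831


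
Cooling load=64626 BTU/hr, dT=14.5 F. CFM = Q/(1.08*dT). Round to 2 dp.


CFM = 64626 / (1.08 * 14.5) = 4126.82

4126.82 CFM


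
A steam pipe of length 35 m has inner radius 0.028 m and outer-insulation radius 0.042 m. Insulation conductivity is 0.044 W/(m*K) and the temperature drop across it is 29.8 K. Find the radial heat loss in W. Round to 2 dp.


Q = 2*pi*0.044*35*29.8/ln(0.042/0.028) = 711.15 W

711.15 W


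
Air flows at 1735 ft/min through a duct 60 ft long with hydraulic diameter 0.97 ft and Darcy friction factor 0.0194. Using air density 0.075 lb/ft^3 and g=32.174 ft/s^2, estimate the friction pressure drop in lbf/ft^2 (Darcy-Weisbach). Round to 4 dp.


v_fps = 1735/60 = 28.9167 ft/s
dp = 0.0194*(60/0.97)*0.075*28.9167^2/(2*32.174) = 1.1695 lbf/ft^2

1.1695 lbf/ft^2


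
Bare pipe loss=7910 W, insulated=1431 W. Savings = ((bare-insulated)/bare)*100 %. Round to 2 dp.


Savings = ((7910-1431)/7910)*100 = 81.91 %

81.91 %


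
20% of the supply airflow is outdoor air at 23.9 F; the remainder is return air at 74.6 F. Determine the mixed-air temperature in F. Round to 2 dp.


T_mix = 0.2*23.9 + 0.8*74.6 = 64.46 F

64.46 F


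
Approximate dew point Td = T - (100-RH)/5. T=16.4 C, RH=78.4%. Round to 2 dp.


Td = 16.4 - (100-78.4)/5 = 12.08 C

12.08 C


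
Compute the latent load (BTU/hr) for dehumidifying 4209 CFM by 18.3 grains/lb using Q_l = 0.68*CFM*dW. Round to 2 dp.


Q = 0.68 * 4209 * 18.3 = 52376.80 BTU/hr

52376.80 BTU/hr


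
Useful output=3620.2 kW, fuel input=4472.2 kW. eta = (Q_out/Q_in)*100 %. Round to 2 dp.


eta = (3620.2/4472.2)*100 = 80.95 %

80.95 %


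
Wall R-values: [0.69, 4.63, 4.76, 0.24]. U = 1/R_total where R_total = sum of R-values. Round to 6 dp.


R_total = 0.69 + 4.63 + 4.76 + 0.24 = 10.32
U = 1/10.32 = 0.096899

0.096899


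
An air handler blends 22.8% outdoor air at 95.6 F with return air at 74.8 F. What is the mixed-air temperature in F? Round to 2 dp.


T_mix = 74.8 + (22.8/100)*(95.6-74.8) = 79.54 F

79.54 F


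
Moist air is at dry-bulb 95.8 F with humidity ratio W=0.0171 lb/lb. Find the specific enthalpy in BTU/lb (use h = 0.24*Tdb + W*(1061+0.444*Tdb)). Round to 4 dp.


h = 0.24*95.8 + 0.0171*(1061+0.444*95.8) = 41.8625 BTU/lb

41.8625 BTU/lb


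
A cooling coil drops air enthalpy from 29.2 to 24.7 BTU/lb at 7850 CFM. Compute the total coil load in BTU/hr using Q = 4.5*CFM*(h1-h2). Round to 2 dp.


Q = 4.5 * 7850 * (29.2 - 24.7) = 158962.50 BTU/hr

158962.50 BTU/hr


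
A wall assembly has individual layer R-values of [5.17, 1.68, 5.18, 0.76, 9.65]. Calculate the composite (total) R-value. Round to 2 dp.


R_total = 5.17 + 1.68 + 5.18 + 0.76 + 9.65 = 22.44

22.44


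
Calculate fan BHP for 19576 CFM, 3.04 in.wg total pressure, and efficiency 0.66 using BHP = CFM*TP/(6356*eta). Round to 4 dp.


BHP = 19576 * 3.04 / (6356 * 0.66) = 14.1863 hp

14.1863 hp


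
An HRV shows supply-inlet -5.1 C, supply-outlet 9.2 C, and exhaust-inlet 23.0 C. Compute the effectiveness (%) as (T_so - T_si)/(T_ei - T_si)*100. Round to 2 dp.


eff = (9.2-(-5.1))/(23.0-(-5.1))*100 = 50.89 %

50.89 %


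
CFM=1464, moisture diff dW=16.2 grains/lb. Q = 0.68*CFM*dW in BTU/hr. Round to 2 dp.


Q = 0.68 * 1464 * 16.2 = 16127.42 BTU/hr

16127.42 BTU/hr


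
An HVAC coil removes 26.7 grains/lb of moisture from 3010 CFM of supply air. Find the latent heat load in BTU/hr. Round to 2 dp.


Q = 0.68 * 3010 * 26.7 = 54649.56 BTU/hr

54649.56 BTU/hr


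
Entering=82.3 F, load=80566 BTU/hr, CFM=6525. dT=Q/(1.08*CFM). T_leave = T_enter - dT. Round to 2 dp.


dT = 80566/(1.08*6525) = 11.4327
T_leave = 82.3 - 11.4327 = 70.87 F

70.87 F


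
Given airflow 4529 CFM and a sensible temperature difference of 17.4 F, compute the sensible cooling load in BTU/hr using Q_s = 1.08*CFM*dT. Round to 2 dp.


Q = 1.08 * 4529 * 17.4 = 85108.97 BTU/hr

85108.97 BTU/hr


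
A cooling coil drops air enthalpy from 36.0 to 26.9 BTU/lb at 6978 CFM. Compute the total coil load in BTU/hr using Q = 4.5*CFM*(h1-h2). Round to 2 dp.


Q = 4.5 * 6978 * (36.0 - 26.9) = 285749.10 BTU/hr

285749.10 BTU/hr


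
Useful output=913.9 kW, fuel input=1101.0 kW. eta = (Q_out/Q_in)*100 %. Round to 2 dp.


eta = (913.9/1101.0)*100 = 83.01 %

83.01 %


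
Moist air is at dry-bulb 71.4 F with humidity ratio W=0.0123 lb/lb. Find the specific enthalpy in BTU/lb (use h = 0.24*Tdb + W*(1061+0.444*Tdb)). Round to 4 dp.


h = 0.24*71.4 + 0.0123*(1061+0.444*71.4) = 30.5762 BTU/lb

30.5762 BTU/lb


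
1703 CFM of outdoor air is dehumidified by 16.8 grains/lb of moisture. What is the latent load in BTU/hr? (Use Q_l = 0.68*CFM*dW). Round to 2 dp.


Q = 0.68 * 1703 * 16.8 = 19455.07 BTU/hr

19455.07 BTU/hr


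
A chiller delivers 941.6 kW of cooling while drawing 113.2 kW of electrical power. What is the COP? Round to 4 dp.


COP = 941.6 / 113.2 = 8.3180

8.3180


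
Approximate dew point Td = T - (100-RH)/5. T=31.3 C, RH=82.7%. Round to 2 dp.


Td = 31.3 - (100-82.7)/5 = 27.84 C

27.84 C


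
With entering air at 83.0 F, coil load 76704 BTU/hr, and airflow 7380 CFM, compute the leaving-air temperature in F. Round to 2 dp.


dT = 76704/(1.08*7380) = 9.6236
T_leave = 83.0 - 9.6236 = 73.38 F

73.38 F


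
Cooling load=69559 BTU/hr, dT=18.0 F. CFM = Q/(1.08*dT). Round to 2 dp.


CFM = 69559 / (1.08 * 18.0) = 3578.14

3578.14 CFM


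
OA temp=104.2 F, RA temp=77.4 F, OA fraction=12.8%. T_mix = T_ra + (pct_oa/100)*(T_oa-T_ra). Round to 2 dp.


T_mix = 77.4 + (12.8/100)*(104.2-77.4) = 80.83 F

80.83 F


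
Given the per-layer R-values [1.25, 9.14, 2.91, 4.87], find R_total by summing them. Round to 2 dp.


R_total = 1.25 + 9.14 + 2.91 + 4.87 = 18.17

18.17


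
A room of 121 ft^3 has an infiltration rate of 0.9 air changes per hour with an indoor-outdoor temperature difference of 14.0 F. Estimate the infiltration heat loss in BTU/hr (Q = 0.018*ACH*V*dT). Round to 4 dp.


Q = 0.018 * 0.9 * 121 * 14.0 = 27.4428 BTU/hr

27.4428 BTU/hr


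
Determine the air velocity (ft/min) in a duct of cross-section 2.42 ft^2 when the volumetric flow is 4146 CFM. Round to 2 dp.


V = 4146 / 2.42 = 1713.22 ft/min

1713.22 ft/min


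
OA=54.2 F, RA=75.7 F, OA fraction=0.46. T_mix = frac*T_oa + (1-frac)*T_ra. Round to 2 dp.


T_mix = 0.46*54.2 + 0.54*75.7 = 65.81 F

65.81 F


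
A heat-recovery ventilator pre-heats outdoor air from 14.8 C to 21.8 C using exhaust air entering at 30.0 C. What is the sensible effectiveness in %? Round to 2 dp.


eff = (21.8-14.8)/(30.0-14.8)*100 = 46.05 %

46.05 %


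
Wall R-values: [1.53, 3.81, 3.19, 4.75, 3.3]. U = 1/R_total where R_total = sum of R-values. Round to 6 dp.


R_total = 1.53 + 3.81 + 3.19 + 4.75 + 3.3 = 16.58
U = 1/16.58 = 0.060314

0.060314


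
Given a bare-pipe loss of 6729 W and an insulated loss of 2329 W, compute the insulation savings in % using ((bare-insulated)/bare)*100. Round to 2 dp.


Savings = ((6729-2329)/6729)*100 = 65.39 %

65.39 %


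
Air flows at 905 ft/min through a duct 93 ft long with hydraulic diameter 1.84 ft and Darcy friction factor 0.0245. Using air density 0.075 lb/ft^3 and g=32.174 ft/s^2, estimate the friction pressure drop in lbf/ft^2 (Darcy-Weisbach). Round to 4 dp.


v_fps = 905/60 = 15.0833 ft/s
dp = 0.0245*(93/1.84)*0.075*15.0833^2/(2*32.174) = 0.3284 lbf/ft^2

0.3284 lbf/ft^2


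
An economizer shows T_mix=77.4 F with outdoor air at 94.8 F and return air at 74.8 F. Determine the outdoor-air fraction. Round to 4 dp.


frac = (77.4 - 74.8) / (94.8 - 74.8) = 0.1300

0.1300


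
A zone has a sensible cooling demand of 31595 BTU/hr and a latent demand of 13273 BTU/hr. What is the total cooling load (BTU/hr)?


Qt = 31595 + 13273 = 44868 BTU/hr

44868 BTU/hr


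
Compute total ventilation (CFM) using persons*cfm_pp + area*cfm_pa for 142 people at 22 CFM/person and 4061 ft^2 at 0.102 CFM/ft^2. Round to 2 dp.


Total = 142*22 + 4061*0.102 = 3538.22 CFM

3538.22 CFM


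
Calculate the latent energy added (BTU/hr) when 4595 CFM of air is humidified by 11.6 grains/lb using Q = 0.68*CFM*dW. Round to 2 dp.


Q = 0.68 * 4595 * 11.6 = 36245.36 BTU/hr

36245.36 BTU/hr


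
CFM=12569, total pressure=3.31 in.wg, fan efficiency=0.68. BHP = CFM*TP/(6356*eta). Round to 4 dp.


BHP = 12569 * 3.31 / (6356 * 0.68) = 9.6258 hp

9.6258 hp


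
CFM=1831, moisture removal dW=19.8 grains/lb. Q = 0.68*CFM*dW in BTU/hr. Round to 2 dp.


Q = 0.68 * 1831 * 19.8 = 24652.58 BTU/hr

24652.58 BTU/hr


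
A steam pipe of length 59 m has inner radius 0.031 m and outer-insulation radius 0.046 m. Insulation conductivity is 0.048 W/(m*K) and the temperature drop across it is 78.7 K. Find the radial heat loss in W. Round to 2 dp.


Q = 2*pi*0.048*59*78.7/ln(0.046/0.031) = 3548.39 W

3548.39 W


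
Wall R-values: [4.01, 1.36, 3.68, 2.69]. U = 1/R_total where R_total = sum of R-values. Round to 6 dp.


R_total = 4.01 + 1.36 + 3.68 + 2.69 = 11.74
U = 1/11.74 = 0.085179

0.085179


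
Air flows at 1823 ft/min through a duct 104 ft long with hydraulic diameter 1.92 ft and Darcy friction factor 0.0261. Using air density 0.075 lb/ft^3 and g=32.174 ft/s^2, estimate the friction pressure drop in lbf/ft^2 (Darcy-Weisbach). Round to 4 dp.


v_fps = 1823/60 = 30.3833 ft/s
dp = 0.0261*(104/1.92)*0.075*30.3833^2/(2*32.174) = 1.5211 lbf/ft^2

1.5211 lbf/ft^2


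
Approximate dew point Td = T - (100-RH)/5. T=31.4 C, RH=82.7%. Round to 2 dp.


Td = 31.4 - (100-82.7)/5 = 27.94 C

27.94 C


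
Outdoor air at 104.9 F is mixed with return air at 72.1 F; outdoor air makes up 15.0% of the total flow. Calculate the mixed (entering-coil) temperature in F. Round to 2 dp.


T_mix = 72.1 + (15.0/100)*(104.9-72.1) = 77.02 F

77.02 F


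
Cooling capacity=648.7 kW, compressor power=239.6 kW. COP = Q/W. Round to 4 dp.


COP = 648.7 / 239.6 = 2.7074

2.7074


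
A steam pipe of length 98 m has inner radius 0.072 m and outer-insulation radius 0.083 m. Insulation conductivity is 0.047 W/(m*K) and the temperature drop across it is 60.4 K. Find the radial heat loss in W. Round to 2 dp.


Q = 2*pi*0.047*98*60.4/ln(0.083/0.072) = 12294.73 W

12294.73 W


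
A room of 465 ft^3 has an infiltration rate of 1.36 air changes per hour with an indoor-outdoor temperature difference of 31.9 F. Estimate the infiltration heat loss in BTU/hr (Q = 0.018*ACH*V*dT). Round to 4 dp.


Q = 0.018 * 1.36 * 465 * 31.9 = 363.1241 BTU/hr

363.1241 BTU/hr


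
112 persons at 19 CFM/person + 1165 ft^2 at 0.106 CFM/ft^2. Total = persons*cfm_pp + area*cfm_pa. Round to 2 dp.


Total = 112*19 + 1165*0.106 = 2251.49 CFM

2251.49 CFM


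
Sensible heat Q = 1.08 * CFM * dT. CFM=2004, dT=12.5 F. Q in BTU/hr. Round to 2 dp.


Q = 1.08 * 2004 * 12.5 = 27054.00 BTU/hr

27054.00 BTU/hr


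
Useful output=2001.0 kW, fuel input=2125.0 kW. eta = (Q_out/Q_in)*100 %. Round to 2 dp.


eta = (2001.0/2125.0)*100 = 94.16 %

94.16 %


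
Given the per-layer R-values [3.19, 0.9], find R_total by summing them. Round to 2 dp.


R_total = 3.19 + 0.9 = 4.09

4.09


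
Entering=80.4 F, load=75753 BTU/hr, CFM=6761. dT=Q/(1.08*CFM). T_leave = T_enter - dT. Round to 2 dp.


dT = 75753/(1.08*6761) = 10.3745
T_leave = 80.4 - 10.3745 = 70.03 F

70.03 F


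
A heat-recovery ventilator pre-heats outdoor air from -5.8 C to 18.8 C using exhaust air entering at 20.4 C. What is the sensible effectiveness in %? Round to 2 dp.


eff = (18.8-(-5.8))/(20.4-(-5.8))*100 = 93.89 %

93.89 %


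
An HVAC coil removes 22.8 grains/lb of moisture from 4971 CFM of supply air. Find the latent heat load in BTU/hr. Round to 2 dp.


Q = 0.68 * 4971 * 22.8 = 77070.38 BTU/hr

77070.38 BTU/hr


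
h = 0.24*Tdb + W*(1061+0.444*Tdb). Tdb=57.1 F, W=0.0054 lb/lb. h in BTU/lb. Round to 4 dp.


h = 0.24*57.1 + 0.0054*(1061+0.444*57.1) = 19.5703 BTU/lb

19.5703 BTU/lb


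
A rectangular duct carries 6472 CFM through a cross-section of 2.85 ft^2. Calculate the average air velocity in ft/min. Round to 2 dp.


V = 6472 / 2.85 = 2270.88 ft/min

2270.88 ft/min


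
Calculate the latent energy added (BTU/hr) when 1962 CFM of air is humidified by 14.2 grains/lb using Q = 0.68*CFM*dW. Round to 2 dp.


Q = 0.68 * 1962 * 14.2 = 18945.07 BTU/hr

18945.07 BTU/hr


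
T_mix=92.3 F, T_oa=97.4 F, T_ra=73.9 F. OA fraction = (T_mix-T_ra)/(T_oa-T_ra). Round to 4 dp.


frac = (92.3 - 73.9) / (97.4 - 73.9) = 0.7830

0.7830


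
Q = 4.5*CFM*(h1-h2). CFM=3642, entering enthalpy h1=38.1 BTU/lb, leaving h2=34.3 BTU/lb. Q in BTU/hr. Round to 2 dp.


Q = 4.5 * 3642 * (38.1 - 34.3) = 62278.20 BTU/hr

62278.20 BTU/hr


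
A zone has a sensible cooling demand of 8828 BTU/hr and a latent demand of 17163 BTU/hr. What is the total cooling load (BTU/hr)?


Qt = 8828 + 17163 = 25991 BTU/hr

25991 BTU/hr


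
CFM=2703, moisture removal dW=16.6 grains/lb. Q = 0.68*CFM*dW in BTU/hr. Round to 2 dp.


Q = 0.68 * 2703 * 16.6 = 30511.46 BTU/hr

30511.46 BTU/hr


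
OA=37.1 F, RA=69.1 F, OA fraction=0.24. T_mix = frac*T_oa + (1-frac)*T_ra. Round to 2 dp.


T_mix = 0.24*37.1 + 0.76*69.1 = 61.42 F

61.42 F


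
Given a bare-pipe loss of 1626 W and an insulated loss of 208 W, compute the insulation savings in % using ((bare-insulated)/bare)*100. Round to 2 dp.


Savings = ((1626-208)/1626)*100 = 87.21 %

87.21 %


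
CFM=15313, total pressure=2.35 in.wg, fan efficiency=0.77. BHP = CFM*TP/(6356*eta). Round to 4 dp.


BHP = 15313 * 2.35 / (6356 * 0.77) = 7.3528 hp

7.3528 hp


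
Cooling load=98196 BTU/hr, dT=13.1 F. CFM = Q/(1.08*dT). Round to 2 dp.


CFM = 98196 / (1.08 * 13.1) = 6940.63

6940.63 CFM


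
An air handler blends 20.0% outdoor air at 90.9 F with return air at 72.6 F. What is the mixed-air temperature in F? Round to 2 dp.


T_mix = 72.6 + (20.0/100)*(90.9-72.6) = 76.26 F

76.26 F


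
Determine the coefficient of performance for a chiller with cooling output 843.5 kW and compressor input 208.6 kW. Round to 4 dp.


COP = 843.5 / 208.6 = 4.0436

4.0436


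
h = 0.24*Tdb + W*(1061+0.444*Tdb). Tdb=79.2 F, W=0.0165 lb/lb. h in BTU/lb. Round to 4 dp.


h = 0.24*79.2 + 0.0165*(1061+0.444*79.2) = 37.0947 BTU/lb

37.0947 BTU/lb


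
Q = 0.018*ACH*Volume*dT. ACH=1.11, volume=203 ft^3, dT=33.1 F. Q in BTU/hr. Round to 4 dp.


Q = 0.018 * 1.11 * 203 * 33.1 = 134.2516 BTU/hr

134.2516 BTU/hr


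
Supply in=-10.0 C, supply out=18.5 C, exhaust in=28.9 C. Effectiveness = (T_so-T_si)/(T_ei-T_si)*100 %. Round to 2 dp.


eff = (18.5-(-10.0))/(28.9-(-10.0))*100 = 73.26 %

73.26 %


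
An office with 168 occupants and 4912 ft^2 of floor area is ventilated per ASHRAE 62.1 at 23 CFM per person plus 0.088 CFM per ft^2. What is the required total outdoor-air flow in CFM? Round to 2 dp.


Total = 168*23 + 4912*0.088 = 4296.26 CFM

4296.26 CFM


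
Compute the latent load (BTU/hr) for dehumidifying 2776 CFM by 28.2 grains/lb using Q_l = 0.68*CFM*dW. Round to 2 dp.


Q = 0.68 * 2776 * 28.2 = 53232.58 BTU/hr

53232.58 BTU/hr


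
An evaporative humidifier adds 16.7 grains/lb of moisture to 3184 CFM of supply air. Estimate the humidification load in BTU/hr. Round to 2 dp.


Q = 0.68 * 3184 * 16.7 = 36157.50 BTU/hr

36157.50 BTU/hr


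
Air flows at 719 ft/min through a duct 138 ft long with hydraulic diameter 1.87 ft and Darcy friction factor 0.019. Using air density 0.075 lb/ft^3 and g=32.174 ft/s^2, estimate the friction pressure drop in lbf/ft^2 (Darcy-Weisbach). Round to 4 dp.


v_fps = 719/60 = 11.9833 ft/s
dp = 0.019*(138/1.87)*0.075*11.9833^2/(2*32.174) = 0.2347 lbf/ft^2

0.2347 lbf/ft^2
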